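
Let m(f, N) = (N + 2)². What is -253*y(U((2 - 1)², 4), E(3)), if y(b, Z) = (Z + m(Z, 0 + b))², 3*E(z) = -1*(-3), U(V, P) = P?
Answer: -346357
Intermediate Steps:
m(f, N) = (2 + N)²
E(z) = 1 (E(z) = (-1*(-3))/3 = (⅓)*3 = 1)
y(b, Z) = (Z + (2 + b)²)² (y(b, Z) = (Z + (2 + (0 + b))²)² = (Z + (2 + b)²)²)
-253*y(U((2 - 1)², 4), E(3)) = -253*(1 + (2 + 4)²)² = -253*(1 + 6²)² = -253*(1 + 36)² = -253*37² = -253*1369 = -346357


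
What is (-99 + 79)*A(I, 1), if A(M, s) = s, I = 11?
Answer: -20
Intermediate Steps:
(-99 + 79)*A(I, 1) = (-99 + 79)*1 = -20*1 = -20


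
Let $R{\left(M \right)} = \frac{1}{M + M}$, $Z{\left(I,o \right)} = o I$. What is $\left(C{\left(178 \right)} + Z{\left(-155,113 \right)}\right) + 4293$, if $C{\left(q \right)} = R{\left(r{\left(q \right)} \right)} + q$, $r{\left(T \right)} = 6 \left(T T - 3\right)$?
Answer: $- \frac{4958963567}{380172} \approx -13044.0$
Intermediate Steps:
$Z{\left(I,o \right)} = I o$
$r{\left(T \right)} = -18 + 6 T^{2}$ ($r{\left(T \right)} = 6 \left(T^{2} - 3\right) = 6 \left(-3 + T^{2}\right) = -18 + 6 T^{2}$)
$R{\left(M \right)} = \frac{1}{2 M}$
$C{\left(q \right)} = q + \frac{1}{2 \left(-18 + 6 q^{2}\right)}$ ($C{\left(q \right)} = \frac{1}{2 \left(-18 + 6 q^{2}\right)} + q = q + \frac{1}{2 \left(-18 + 6 q^{2}\right)}$)
$\left(C{\left(178 \right)} + Z{\left(-155,113 \right)}\right) + 4293 = \left(\frac{\frac{1}{12} + 178 \left(-3 + 178^{2}\right)}{-3 + 178^{2}} - 17515\right) + 4293 = \left(\frac{\frac{1}{12} + 178 \left(-3 + 31684\right)}{-3 + 31684} - 17515\right) + 4293 = \left(\frac{\frac{1}{12} + 178 \cdot 31681}{31681} - 17515\right) + 4293 = \left(\frac{\frac{1}{12} + 5639218}{31681} - 17515\right) + 4293 = \left(\frac{1}{31681} \cdot \frac{67670617}{12} - 17515\right) + 4293 = \left(\frac{67670617}{380172} - 17515\right) + 4293 = - \frac{6591041963}{380172} + 4293 = - \frac{4958963567}{380172}$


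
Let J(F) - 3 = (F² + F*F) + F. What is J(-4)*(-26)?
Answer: -806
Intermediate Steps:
J(F) = 3 + F + 2*F² (J(F) = 3 + ((F² + F*F) + F) = 3 + ((F² + F²) + F) = 3 + (2*F² + F) = 3 + (F + 2*F²) = 3 + F + 2*F²)
J(-4)*(-26) = (3 - 4 + 2*(-4)²)*(-26) = (3 - 4 + 2*16)*(-26) = (3 - 4 + 32)*(-26) = 31*(-26) = -806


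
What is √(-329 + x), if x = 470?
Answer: √141 ≈ 11.874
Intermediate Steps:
√(-329 + x) = √(-329 + 470) = √141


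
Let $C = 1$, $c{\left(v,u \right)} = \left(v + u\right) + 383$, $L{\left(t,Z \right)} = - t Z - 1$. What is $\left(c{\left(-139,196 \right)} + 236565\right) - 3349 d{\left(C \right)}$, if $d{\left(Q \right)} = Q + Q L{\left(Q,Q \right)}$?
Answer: $240354$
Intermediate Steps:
$L{\left(t,Z \right)} = -1 - Z t$ ($L{\left(t,Z \right)} = - Z t - 1 = -1 - Z t$)
$c{\left(v,u \right)} = 383 + u + v$ ($c{\left(v,u \right)} = \left(u + v\right) + 383 = 383 + u + v$)
$d{\left(Q \right)} = Q + Q \left(-1 - Q^{2}\right)$ ($d{\left(Q \right)} = Q + Q \left(-1 - Q Q\right) = Q + Q \left(-1 - Q^{2}\right)$)
$\left(c{\left(-139,196 \right)} + 236565\right) - 3349 d{\left(C \right)} = \left(\left(383 + 196 - 139\right) + 236565\right) - 3349 \left(- 1^{3}\right) = \left(440 + 236565\right) - 3349 \left(\left(-1\right) 1\right) = 237005 - -3349 = 237005 + 3349 = 240354$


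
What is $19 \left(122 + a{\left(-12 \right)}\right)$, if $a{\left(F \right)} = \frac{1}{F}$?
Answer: $\frac{27797}{12} \approx 2316.4$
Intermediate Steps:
$19 \left(122 + a{\left(-12 \right)}\right) = 19 \left(122 + \frac{1}{-12}\right) = 19 \left(122 - \frac{1}{12}\right) = 19 \cdot \frac{1463}{12} = \frac{27797}{12}$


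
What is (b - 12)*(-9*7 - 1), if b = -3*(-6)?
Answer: -384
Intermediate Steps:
b = 18
(b - 12)*(-9*7 - 1) = (18 - 12)*(-9*7 - 1) = 6*(-63 - 1) = 6*(-64) = -384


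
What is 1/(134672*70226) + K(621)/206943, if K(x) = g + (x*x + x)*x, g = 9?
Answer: 756184182243482645/652386143126432 ≈ 1159.1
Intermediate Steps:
K(x) = 9 + x*(x + x**2) (K(x) = 9 + (x*x + x)*x = 9 + (x**2 + x)*x = 9 + (x + x**2)*x = 9 + x*(x + x**2))
1/(134672*70226) + K(621)/206943 = 1/(134672*70226) + (9 + 621**2 + 621**3)/206943 = (1/134672)*(1/70226) + (9 + 385641 + 239483061)*(1/206943) = 1/9457475872 + 239868711*(1/206943) = 1/9457475872 + 79956237/68981 = 756184182243482645/652386143126432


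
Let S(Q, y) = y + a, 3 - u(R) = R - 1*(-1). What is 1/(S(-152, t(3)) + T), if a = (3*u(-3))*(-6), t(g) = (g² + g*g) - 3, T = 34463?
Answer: 1/34388 ≈ 2.9080e-5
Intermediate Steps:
u(R) = 2 - R (u(R) = 3 - (R - 1*(-1)) = 3 - (R + 1) = 3 - (1 + R) = 3 + (-1 - R) = 2 - R)
t(g) = -3 + 2*g² (t(g) = (g² + g²) - 3 = 2*g² - 3 = -3 + 2*g²)
a = -90 (a = (3*(2 - 1*(-3)))*(-6) = (3*(2 + 3))*(-6) = (3*5)*(-6) = 15*(-6) = -90)
S(Q, y) = -90 + y (S(Q, y) = y - 90 = -90 + y)
1/(S(-152, t(3)) + T) = 1/((-90 + (-3 + 2*3²)) + 34463) = 1/((-90 + (-3 + 2*9)) + 34463) = 1/((-90 + (-3 + 18)) + 34463) = 1/((-90 + 15) + 34463) = 1/(-75 + 34463) = 1/34388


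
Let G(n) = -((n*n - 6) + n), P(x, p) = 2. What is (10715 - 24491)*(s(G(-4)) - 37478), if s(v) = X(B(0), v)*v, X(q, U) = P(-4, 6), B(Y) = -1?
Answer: 516462240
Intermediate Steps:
X(q, U) = 2
G(n) = 6 - n - n² (G(n) = -((n² - 6) + n) = -((-6 + n²) + n) = -(-6 + n + n²) = 6 - n - n²)
s(v) = 2*v
(10715 - 24491)*(s(G(-4)) - 37478) = (10715 - 24491)*(2*(6 - 1*(-4) - 1*(-4)²) - 37478) = -13776*(2*(6 + 4 - 1*16) - 37478) = -13776*(2*(6 + 4 - 16) - 37478) = -13776*(2*(-6) - 37478) = -13776*(-12 - 37478) = -13776*(-37490) = 516462240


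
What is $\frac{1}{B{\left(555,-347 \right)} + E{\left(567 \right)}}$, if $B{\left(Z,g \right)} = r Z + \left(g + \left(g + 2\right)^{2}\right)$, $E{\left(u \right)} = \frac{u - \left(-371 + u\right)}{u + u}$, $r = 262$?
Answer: $\frac{162}{42782309} \approx 3.7866 \cdot 10^{-6}$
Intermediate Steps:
$E{\left(u \right)} = \frac{371}{2 u}$
$B{\left(Z,g \right)} = g + \left(2 + g\right)^{2} + 262 Z$ ($B{\left(Z,g \right)} = 262 Z + \left(g + \left(g + 2\right)^{2}\right) = 262 Z + \left(g + \left(2 + g\right)^{2}\right) = g + \left(2 + g\right)^{2} + 262 Z$)
$\frac{1}{B{\left(555,-347 \right)} + E{\left(567 \right)}} = \frac{1}{\left(-347 + \left(2 - 347\right)^{2} + 262 \cdot 555\right) + \frac{371}{2 \cdot 567}} = \frac{1}{\left(-347 + \left(-345\right)^{2} + 145410\right) + \frac{371}{2} \cdot \frac{1}{567}} = \frac{1}{\left(-347 + 119025 + 145410\right) + \frac{53}{162}} = \frac{1}{264088 + \frac{53}{162}} = \frac{1}{\frac{42782309}{162}} = \frac{162}{42782309}$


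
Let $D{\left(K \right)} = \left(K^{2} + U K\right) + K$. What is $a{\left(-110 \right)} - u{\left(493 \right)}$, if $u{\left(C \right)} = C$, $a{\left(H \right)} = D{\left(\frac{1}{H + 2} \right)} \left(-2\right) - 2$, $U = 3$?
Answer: $- \frac{2886409}{5832} \approx -494.93$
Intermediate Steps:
$D{\left(K \right)} = K^{2} + 4 K$ ($D{\left(K \right)} = \left(K^{2} + 3 K\right) + K = K^{2} + 4 K$)
$a{\left(H \right)} = -2 - \frac{2 \left(4 + \frac{1}{2 + H}\right)}{2 + H}$ ($a{\left(H \right)} = \frac{4 + \frac{1}{H + 2}}{H + 2} \left(-2\right) - 2 = \frac{4 + \frac{1}{2 + H}}{2 + H} \left(-2\right) - 2 = - \frac{2 \left(4 + \frac{1}{2 + H}\right)}{2 + H} - 2 = -2 - \frac{2 \left(4 + \frac{1}{2 + H}\right)}{2 + H}$)
$a{\left(-110 \right)} - u{\left(493 \right)} = \frac{2 \left(-9 - \left(2 - 110\right)^{2} - -440\right)}{\left(2 - 110\right)^{2}} - 493 = \frac{2 \left(-9 - \left(-108\right)^{2} + 440\right)}{11664} - 493 = 2 \cdot \frac{1}{11664} \left(-9 - 11664 + 440\right) - 493 = 2 \cdot \frac{1}{11664} \left(-11233\right) - 493 = - \frac{11233}{5832} - 493 = - \frac{2886409}{5832}$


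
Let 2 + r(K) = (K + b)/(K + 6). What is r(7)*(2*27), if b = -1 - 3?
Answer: -1242/13 ≈ -95.538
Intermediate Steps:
b = -4
r(K) = -2 + (-4 + K)/(6 + K) (r(K) = -2 + (K - 4)/(K + 6) = -2 + (-4 + K)/(6 + K))
r(7)*(2*27) = ((-16 - 1*7)/(6 + 7))*(2*27) = ((-16 - 7)/13)*54 = ((1/13)*(-23))*54 = -23/13*54 = -1242/13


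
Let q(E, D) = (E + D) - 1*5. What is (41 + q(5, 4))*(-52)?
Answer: -2340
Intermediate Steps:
q(E, D) = -5 + D + E (q(E, D) = (D + E) - 5 = -5 + D + E)
(41 + q(5, 4))*(-52) = (41 + (-5 + 4 + 5))*(-52) = (41 + 4)*(-52) = 45*(-52) = -2340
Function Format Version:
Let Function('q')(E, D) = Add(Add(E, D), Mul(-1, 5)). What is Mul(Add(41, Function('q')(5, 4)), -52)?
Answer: -2340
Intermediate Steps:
Function('q')(E, D) = Add(-5, D, E) (Function('q')(E, D) = Add(Add(D, E), -5) = Add(-5, D, E))
Mul(Add(41, Function('q')(5, 4)), -52) = Mul(Add(41, Add(-5, 4, 5)), -52) = Mul(Add(41, 4), -52) = Mul(45, -52) = -2340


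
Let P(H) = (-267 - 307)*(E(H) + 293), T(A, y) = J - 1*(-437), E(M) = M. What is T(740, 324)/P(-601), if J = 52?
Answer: 489/176792 ≈ 0.0027660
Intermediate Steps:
T(A, y) = 489 (T(A, y) = 52 - 1*(-437) = 52 + 437 = 489)
P(H) = -168182 - 574*H (P(H) = (-267 - 307)*(H + 293) = -574*(293 + H) = -168182 - 574*H)
T(740, 324)/P(-601) = 489/(-168182 - 574*(-601)) = 489/(-168182 + 344974) = 489/176792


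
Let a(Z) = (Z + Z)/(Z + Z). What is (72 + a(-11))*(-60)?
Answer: -4380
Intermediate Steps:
a(Z) = 1 (a(Z) = (2*Z)/((2*Z)) = (2*Z)*(1/(2*Z)) = 1)
(72 + a(-11))*(-60) = (72 + 1)*(-60) = 73*(-60) = -4380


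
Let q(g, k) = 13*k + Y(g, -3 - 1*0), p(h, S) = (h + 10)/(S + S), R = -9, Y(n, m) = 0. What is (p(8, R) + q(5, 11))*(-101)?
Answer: -14342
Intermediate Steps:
p(h, S) = (10 + h)/(2*S) (p(h, S) = (10 + h)/((2*S)) = (10 + h)*(1/(2*S)) = (10 + h)/(2*S))
q(g, k) = 13*k (q(g, k) = 13*k + 0 = 13*k)
(p(8, R) + q(5, 11))*(-101) = ((½)*(10 + 8)/(-9) + 13*11)*(-101) = ((½)*(-⅑)*18 + 143)*(-101) = (-1 + 143)*(-101) = 142*(-101) = -14342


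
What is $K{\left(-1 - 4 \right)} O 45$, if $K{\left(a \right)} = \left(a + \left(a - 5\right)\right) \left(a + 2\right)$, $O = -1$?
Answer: $-2025$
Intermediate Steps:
$K{\left(a \right)} = \left(-5 + 2 a\right) \left(2 + a\right)$ ($K{\left(a \right)} = \left(a + \left(-5 + a\right)\right) \left(2 + a\right) = \left(-5 + 2 a\right) \left(2 + a\right)$)
$K{\left(-1 - 4 \right)} O 45 = \left(-10 - \left(-1 - 4\right) + 2 \left(-1 - 4\right)^{2}\right) \left(-1\right) 45 = \left(-10 - -5 + 2 \left(-5\right)^{2}\right) \left(-1\right) 45 = \left(-10 + 5 + 2 \cdot 25\right) \left(-1\right) 45 = \left(-10 + 5 + 50\right) \left(-1\right) 45 = 45 \left(-1\right) 45 = \left(-45\right) 45 = -2025$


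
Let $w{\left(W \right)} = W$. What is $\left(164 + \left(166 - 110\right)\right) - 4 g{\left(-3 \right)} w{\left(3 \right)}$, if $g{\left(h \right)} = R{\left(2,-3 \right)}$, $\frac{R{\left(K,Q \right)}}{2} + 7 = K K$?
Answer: $15840$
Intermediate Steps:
$R{\left(K,Q \right)} = -14 + 2 K^{2}$ ($R{\left(K,Q \right)} = -14 + 2 K K = -14 + 2 K^{2}$)
$g{\left(h \right)} = -6$ ($g{\left(h \right)} = -14 + 2 \cdot 2^{2} = -14 + 2 \cdot 4 = -14 + 8 = -6$)
$\left(164 + \left(166 - 110\right)\right) - 4 g{\left(-3 \right)} w{\left(3 \right)} = \left(164 + \left(166 - 110\right)\right) \left(-4\right) \left(-6\right) 3 = \left(164 + \left(166 - 110\right)\right) 24 \cdot 3 = \left(164 + 56\right) 72 = 220 \cdot 72 = 15840$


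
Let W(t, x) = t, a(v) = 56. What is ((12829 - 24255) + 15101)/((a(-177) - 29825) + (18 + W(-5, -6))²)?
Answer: -147/1184 ≈ -0.12416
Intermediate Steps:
((12829 - 24255) + 15101)/((a(-177) - 29825) + (18 + W(-5, -6))²) = ((12829 - 24255) + 15101)/((56 - 29825) + (18 - 5)²) = (-11426 + 15101)/(-29769 + 13²) = 3675/(-29769 + 169) = 3675/(-29600) = 3675*(-1/29600) = -147/1184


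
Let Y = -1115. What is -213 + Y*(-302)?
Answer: 336517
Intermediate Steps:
-213 + Y*(-302) = -213 - 1115*(-302) = -213 + 336730 = 336517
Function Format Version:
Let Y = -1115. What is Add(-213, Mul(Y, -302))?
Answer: 336517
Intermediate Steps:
Add(-213, Mul(Y, -302)) = Add(-213, Mul(-1115, -302)) = Add(-213, 336730) = 336517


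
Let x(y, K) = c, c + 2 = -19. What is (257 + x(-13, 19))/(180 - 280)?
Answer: -59/25 ≈ -2.3600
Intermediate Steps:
c = -21 (c = -2 - 19 = -21)
x(y, K) = -21
(257 + x(-13, 19))/(180 - 280) = (257 - 21)/(180 - 280) = 236/(-100) = 236*(-1/100) = -59/25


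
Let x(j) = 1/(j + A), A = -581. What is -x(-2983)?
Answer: 1/3564 ≈ 0.00028058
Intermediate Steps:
x(j) = 1/(-581 + j) (x(j) = 1/(j - 581) = 1/(-581 + j))
-x(-2983) = -1/(-581 - 2983) = -1/(-3564) = -1*(-1/3564) = 1/3564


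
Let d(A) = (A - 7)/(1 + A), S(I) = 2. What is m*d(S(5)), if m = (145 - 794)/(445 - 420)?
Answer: 649/15 ≈ 43.267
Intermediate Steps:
m = -649/25 ≈ -25.960
d(A) = (-7 + A)/(1 + A)
m*d(S(5)) = -649*(-7 + 2)/(25*(1 + 2)) = -649*(-5)/(25*3) = -649*(-5)/75 = -649/25*(-5/3) = 649/15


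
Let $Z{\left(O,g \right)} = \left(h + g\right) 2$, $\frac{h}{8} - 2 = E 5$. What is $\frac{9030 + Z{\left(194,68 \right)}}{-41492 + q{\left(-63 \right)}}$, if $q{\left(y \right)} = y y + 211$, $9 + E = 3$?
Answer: $- \frac{4359}{18656} \approx -0.23365$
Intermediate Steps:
$E = -6$ ($E = -9 + 3 = -6$)
$h = -224$ ($h = 16 + 8 \left(\left(-6\right) 5\right) = 16 + 8 \left(-30\right) = 16 - 240 = -224$)
$Z{\left(O,g \right)} = -448 + 2 g$ ($Z{\left(O,g \right)} = \left(-224 + g\right) 2 = -448 + 2 g$)
$q{\left(y \right)} = 211 + y^{2}$ ($q{\left(y \right)} = y^{2} + 211 = 211 + y^{2}$)
$\frac{9030 + Z{\left(194,68 \right)}}{-41492 + q{\left(-63 \right)}} = \frac{9030 + \left(-448 + 2 \cdot 68\right)}{-41492 + \left(211 + \left(-63\right)^{2}\right)} = \frac{9030 + \left(-448 + 136\right)}{-41492 + \left(211 + 3969\right)} = \frac{9030 - 312}{-41492 + 4180} = \frac{8718}{-37312} = 8718 \left(- \frac{1}{37312}\right) = - \frac{4359}{18656}$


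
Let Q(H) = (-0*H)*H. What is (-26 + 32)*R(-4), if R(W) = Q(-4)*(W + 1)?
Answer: 0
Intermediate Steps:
Q(H) = 0 (Q(H) = (-5*0)*H = 0*H = 0)
R(W) = 0 (R(W) = 0*(W + 1) = 0*(1 + W) = 0)
(-26 + 32)*R(-4) = (-26 + 32)*0 = 6*0 = 0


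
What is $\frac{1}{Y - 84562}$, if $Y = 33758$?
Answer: $- \frac{1}{50804} \approx -1.9684 \cdot 10^{-5}$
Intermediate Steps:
$\frac{1}{Y - 84562} = \frac{1}{33758 - 84562} = \frac{1}{-50804} = - \frac{1}{50804}$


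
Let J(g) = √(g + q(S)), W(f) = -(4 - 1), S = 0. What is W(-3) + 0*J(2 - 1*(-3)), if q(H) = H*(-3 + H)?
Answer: -3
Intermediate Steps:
W(f) = -3 (W(f) = -1*3 = -3)
J(g) = √g (J(g) = √(g + 0*(-3 + 0)) = √(g + 0*(-3)) = √(g + 0) = √g)
W(-3) + 0*J(2 - 1*(-3)) = -3 + 0*√(2 - 1*(-3)) = -3 + 0*√(2 + 3) = -3 + 0*√5 = -3 + 0 = -3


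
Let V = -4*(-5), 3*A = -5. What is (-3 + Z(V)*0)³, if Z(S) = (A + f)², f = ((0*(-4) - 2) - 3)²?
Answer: -27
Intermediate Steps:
A = -5/3 (A = (⅓)*(-5) = -5/3 ≈ -1.6667)
f = 25 (f = ((0 - 2) - 3)² = (-2 - 3)² = (-5)² = 25)
V = 20
Z(S) = 4900/9 (Z(S) = (-5/3 + 25)² = (70/3)² = 4900/9)
(-3 + Z(V)*0)³ = (-3 + (4900/9)*0)³ = (-3 + 0)³ = (-3)³ = -27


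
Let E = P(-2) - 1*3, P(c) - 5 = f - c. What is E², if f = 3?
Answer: 49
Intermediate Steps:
P(c) = 8 - c (P(c) = 5 + (3 - c) = 8 - c)
E = 7 (E = (8 - 1*(-2)) - 1*3 = (8 + 2) - 3 = 10 - 3 = 7)
E² = 7² = 49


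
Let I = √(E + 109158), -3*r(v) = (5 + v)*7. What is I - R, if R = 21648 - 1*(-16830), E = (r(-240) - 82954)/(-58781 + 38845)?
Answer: -38478 + √24404538077178/14952 ≈ -38148.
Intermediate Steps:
r(v) = -35/3 - 7*v/3 (r(v) = -(5 + v)*7/3 = -(35 + 7*v)/3 = -35/3 - 7*v/3)
E = 247217/59808 (E = ((-35/3 - 7/3*(-240)) - 82954)/(-58781 + 38845) = ((-35/3 + 560) - 82954)/(-19936) = (1645/3 - 82954)*(-1/19936) = -247217/3*(-1/19936) = 247217/59808 ≈ 4.1335)
R = 38478 (R = 21648 + 16830 = 38478)
I = √24404538077178/14952 (I = √(247217/59808 + 109158) = √(6528768881/59808) = √24404538077178/14952 ≈ 330.40)
I - R = √24404538077178/14952 - 1*38478 = √24404538077178/14952 - 38478 = -38478 + √24404538077178/14952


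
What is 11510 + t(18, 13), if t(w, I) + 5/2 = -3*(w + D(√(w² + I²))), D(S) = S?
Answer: 22907/2 - 3*√493 ≈ 11387.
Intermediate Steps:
t(w, I) = -5/2 - 3*w - 3*√(I² + w²) (t(w, I) = -5/2 - 3*(w + √(w² + I²)) = -5/2 - 3*(w + √(I² + w²)) = -5/2 + (-3*w - 3*√(I² + w²)) = -5/2 - 3*w - 3*√(I² + w²))
11510 + t(18, 13) = 11510 + (-5/2 - 3*18 - 3*√(13² + 18²)) = 11510 + (-5/2 - 54 - 3*√(169 + 324)) = 11510 + (-5/2 - 54 - 3*√493) = 11510 + (-113/2 - 3*√493) = 22907/2 - 3*√493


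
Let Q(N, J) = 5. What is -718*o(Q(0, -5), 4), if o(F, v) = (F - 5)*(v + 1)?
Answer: 0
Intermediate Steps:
o(F, v) = (1 + v)*(-5 + F) (o(F, v) = (-5 + F)*(1 + v) = (1 + v)*(-5 + F))
-718*o(Q(0, -5), 4) = -718*(-5 + 5 - 5*4 + 5*4) = -718*(-5 + 5 - 20 + 20) = -718*0 = 0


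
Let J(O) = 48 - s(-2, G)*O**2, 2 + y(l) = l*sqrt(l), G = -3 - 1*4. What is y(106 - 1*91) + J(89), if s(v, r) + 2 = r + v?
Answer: 87177 + 15*sqrt(15) ≈ 87235.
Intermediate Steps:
G = -7 (G = -3 - 4 = -7)
s(v, r) = -2 + r + v (s(v, r) = -2 + (r + v) = -2 + r + v)
y(l) = -2 + l**(3/2) (y(l) = -2 + l*sqrt(l) = -2 + l**(3/2))
J(O) = 48 + 11*O**2 (J(O) = 48 - (-2 - 7 - 2)*O**2 = 48 - (-11)*O**2 = 48 + 11*O**2)
y(106 - 1*91) + J(89) = (-2 + (106 - 1*91)**(3/2)) + (48 + 11*89**2) = (-2 + (106 - 91)**(3/2)) + (48 + 11*7921) = (-2 + 15**(3/2)) + (48 + 87131) = (-2 + 15*sqrt(15)) + 87179 = 87177 + 15*sqrt(15)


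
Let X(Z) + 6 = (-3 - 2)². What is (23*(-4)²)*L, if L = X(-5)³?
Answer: 2524112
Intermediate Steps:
X(Z) = 19 (X(Z) = -6 + (-3 - 2)² = -6 + (-5)² = -6 + 25 = 19)
L = 6859 (L = 19³ = 6859)
(23*(-4)²)*L = (23*(-4)²)*6859 = (23*16)*6859 = 368*6859 = 2524112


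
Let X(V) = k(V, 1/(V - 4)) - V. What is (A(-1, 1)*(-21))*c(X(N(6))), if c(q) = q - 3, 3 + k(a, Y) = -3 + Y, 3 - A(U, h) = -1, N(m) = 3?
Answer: 1092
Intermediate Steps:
A(U, h) = 4 (A(U, h) = 3 - 1*(-1) = 3 + 1 = 4)
k(a, Y) = -6 + Y (k(a, Y) = -3 + (-3 + Y) = -6 + Y)
X(V) = -6 + 1/(-4 + V) - V (X(V) = (-6 + 1/(V - 4)) - V = (-6 + 1/(-4 + V)) - V = -6 + 1/(-4 + V) - V)
c(q) = -3 + q
(A(-1, 1)*(-21))*c(X(N(6))) = (4*(-21))*(-3 + (25 - 1*3² - 2*3)/(-4 + 3)) = -84*(-3 + (25 - 1*9 - 6)/(-1)) = -84*(-3 - (25 - 9 - 6)) = -84*(-3 - 1*10) = -84*(-3 - 10) = -84*(-13) = 1092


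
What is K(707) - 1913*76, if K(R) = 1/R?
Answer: -102789315/707 ≈ -1.4539e+5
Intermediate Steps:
K(707) - 1913*76 = 1/707 - 1913*76 = 1/707 - 145388 = -102789315/707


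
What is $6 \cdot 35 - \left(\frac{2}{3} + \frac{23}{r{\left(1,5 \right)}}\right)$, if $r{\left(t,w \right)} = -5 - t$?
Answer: $\frac{1279}{6} \approx 213.17$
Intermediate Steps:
$6 \cdot 35 - \left(\frac{2}{3} + \frac{23}{r{\left(1,5 \right)}}\right) = 6 \cdot 35 - \left(\frac{2}{3} + \frac{23}{-5 - 1}\right) = 210 - \left(\frac{2}{3} + \frac{23}{-5 - 1}\right) = 210 - \left(\frac{2}{3} + \frac{23}{-6}\right) = 210 - - \frac{19}{6} = 210 + \left(- \frac{2}{3} + \frac{23}{6}\right) = 210 + \frac{19}{6} = \frac{1279}{6}$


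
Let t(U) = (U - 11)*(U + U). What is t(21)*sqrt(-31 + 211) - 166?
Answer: -166 + 2520*sqrt(5) ≈ 5468.9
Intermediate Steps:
t(U) = 2*U*(-11 + U) (t(U) = (-11 + U)*(2*U) = 2*U*(-11 + U))
t(21)*sqrt(-31 + 211) - 166 = (2*21*(-11 + 21))*sqrt(-31 + 211) - 166 = (2*21*10)*sqrt(180) - 166 = 420*(6*sqrt(5)) - 166 = 2520*sqrt(5) - 166 = -166 + 2520*sqrt(5)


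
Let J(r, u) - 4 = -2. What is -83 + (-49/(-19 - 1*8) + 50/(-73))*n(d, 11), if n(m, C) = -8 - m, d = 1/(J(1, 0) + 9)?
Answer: -1997726/21681 ≈ -92.142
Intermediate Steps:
J(r, u) = 2 (J(r, u) = 4 - 2 = 2)
d = 1/11 (d = 1/(2 + 9) = 1/11 ≈ 0.090909)
-83 + (-49/(-19 - 1*8) + 50/(-73))*n(d, 11) = -83 + (-49/(-19 - 1*8) + 50/(-73))*(-8 - 1*1/11) = -83 + (-49/(-19 - 8) + 50*(-1/73))*(-8 - 1/11) = -83 + (-49/(-27) - 50/73)*(-89/11) = -83 + (-49*(-1/27) - 50/73)*(-89/11) = -83 + (49/27 - 50/73)*(-89/11) = -83 + (2227/1971)*(-89/11) = -83 - 198203/21681 = -1997726/21681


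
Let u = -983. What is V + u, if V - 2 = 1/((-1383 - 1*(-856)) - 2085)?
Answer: -2562373/2612 ≈ -981.00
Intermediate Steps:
V = 5223/2612 (V = 2 + 1/((-1383 - 1*(-856)) - 2085) = 2 + 1/((-1383 + 856) - 2085) = 2 + 1/(-527 - 2085) = 2 + 1/(-2612) = 2 - 1/2612 = 5223/2612 ≈ 1.9996)
V + u = 5223/2612 - 983 = -2562373/2612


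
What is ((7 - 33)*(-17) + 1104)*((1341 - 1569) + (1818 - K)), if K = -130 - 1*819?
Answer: 3925294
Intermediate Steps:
K = -949 (K = -130 - 819 = -949)
((7 - 33)*(-17) + 1104)*((1341 - 1569) + (1818 - K)) = ((7 - 33)*(-17) + 1104)*((1341 - 1569) + (1818 - 1*(-949))) = (-26*(-17) + 1104)*(-228 + (1818 + 949)) = (442 + 1104)*(-228 + 2767) = 1546*2539 = 3925294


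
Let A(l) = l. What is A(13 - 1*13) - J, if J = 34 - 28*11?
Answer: 274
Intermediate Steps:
J = -274 (J = 34 - 308 = -274)
A(13 - 1*13) - J = (13 - 1*13) - 1*(-274) = (13 - 13) + 274 = 0 + 274 = 274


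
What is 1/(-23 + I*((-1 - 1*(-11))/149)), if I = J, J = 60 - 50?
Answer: -149/3327 ≈ -0.044785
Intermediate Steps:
J = 10
I = 10
1/(-23 + I*((-1 - 1*(-11))/149)) = 1/(-23 + 10*((-1 - 1*(-11))/149)) = 1/(-23 + 10*((-1 + 11)*(1/149))) = 1/(-23 + 10*(10*(1/149))) = 1/(-23 + 10*(10/149)) = 1/(-23 + 100/149) = 1/(-3327/149) = -149/3327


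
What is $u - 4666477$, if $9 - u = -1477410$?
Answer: $-3189058$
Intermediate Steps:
$u = 1477419$ ($u = 9 - -1477410 = 9 + 1477410 = 1477419$)
$u - 4666477 = 1477419 - 4666477 = -3189058$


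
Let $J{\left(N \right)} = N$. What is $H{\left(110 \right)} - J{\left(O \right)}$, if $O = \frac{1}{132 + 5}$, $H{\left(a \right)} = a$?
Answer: $\frac{15069}{137} \approx 109.99$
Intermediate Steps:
$O = \frac{1}{137} \approx 0.0072993$
$H{\left(110 \right)} - J{\left(O \right)} = 110 - \frac{1}{137} = \frac{15069}{137}$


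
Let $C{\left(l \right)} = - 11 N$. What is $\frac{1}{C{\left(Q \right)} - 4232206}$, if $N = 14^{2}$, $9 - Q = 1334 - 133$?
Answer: $- \frac{1}{4234362} \approx -2.3616 \cdot 10^{-7}$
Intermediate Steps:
$Q = -1192$ ($Q = 9 - \left(1334 - 133\right) = 9 - 1201 = -1192$)
$N = 196$
$C{\left(l \right)} = -2156$ ($C{\left(l \right)} = \left(-11\right) 196 = -2156$)
$\frac{1}{C{\left(Q \right)} - 4232206} = \frac{1}{-2156 - 4232206} = \frac{1}{-4234362} = - \frac{1}{4234362}$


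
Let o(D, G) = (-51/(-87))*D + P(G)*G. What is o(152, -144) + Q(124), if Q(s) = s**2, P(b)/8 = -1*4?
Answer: 582120/29 ≈ 20073.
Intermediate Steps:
P(b) = -32 (P(b) = 8*(-1*4) = 8*(-4) = -32)
o(D, G) = -32*G + 17*D/29 (o(D, G) = (-51/(-87))*D - 32*G = (-51*(-1/87))*D - 32*G = 17*D/29 - 32*G = -32*G + 17*D/29)
o(152, -144) + Q(124) = (-32*(-144) + (17/29)*152) + 124**2 = (4608 + 2584/29) + 15376 = 136216/29 + 15376 = 582120/29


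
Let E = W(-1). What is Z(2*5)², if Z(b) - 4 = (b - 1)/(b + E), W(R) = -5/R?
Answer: 529/25 ≈ 21.160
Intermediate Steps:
E = 5 (E = -5/(-1) = -5*(-1) = 5)
Z(b) = 4 + (-1 + b)/(5 + b) (Z(b) = 4 + (b - 1)/(b + 5) = 4 + (-1 + b)/(5 + b))
Z(2*5)² = ((19 + 5*(2*5))/(5 + 2*5))² = ((19 + 5*10)/(5 + 10))² = ((19 + 50)/15)² = ((1/15)*69)² = (23/5)² = 529/25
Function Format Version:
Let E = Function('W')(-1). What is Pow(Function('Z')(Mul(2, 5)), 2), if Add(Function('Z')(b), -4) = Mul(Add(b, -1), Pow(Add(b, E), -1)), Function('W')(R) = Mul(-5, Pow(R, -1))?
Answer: Rational(529, 25) ≈ 21.160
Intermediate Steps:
E = 5 (E = Mul(-5, Pow(-1, -1)) = Mul(-5, -1) = 5)
Function('Z')(b) = Add(4, Mul(Pow(Add(5, b), -1), Add(-1, b))) (Function('Z')(b) = Add(4, Mul(Add(b, -1), Pow(Add(b, 5), -1))) = Add(4, Mul(Add(-1, b), Pow(Add(5, b), -1))) = Add(4, Mul(Pow(Add(5, b), -1), Add(-1, b))))
Pow(Function('Z')(Mul(2, 5)), 2) = Pow(Mul(Pow(Add(5, Mul(2, 5)), -1), Add(19, Mul(5, Mul(2, 5)))), 2) = Pow(Mul(Pow(Add(5, 10), -1), Add(19, Mul(5, 10))), 2) = Pow(Mul(Pow(15, -1), Add(19, 50)), 2) = Pow(Mul(Rational(1, 15), 69), 2) = Pow(Rational(23, 5), 2) = Rational(529, 25)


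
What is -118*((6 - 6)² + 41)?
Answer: -4838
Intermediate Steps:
-118*((6 - 6)² + 41) = -118*(0² + 41) = -118*(0 + 41) = -118*41 = -4838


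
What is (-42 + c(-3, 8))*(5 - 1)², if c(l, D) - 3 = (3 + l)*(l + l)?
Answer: -624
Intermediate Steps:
c(l, D) = 3 + 2*l*(3 + l) (c(l, D) = 3 + (3 + l)*(l + l) = 3 + (3 + l)*(2*l) = 3 + 2*l*(3 + l))
(-42 + c(-3, 8))*(5 - 1)² = (-42 + (3 + 2*(-3)² + 6*(-3)))*(5 - 1)² = (-42 + (3 + 2*9 - 18))*4² = (-42 + (3 + 18 - 18))*16 = (-42 + 3)*16 = -39*16 = -624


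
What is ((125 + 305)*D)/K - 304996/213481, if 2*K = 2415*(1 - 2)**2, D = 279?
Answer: 3365737720/34370441 ≈ 97.925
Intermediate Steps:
K = 2415/2 (K = (2415*(1 - 2)**2)/2 = (2415*(-1)**2)/2 = (2415*1)/2 = (1/2)*2415 = 2415/2 ≈ 1207.5)
((125 + 305)*D)/K - 304996/213481 = ((125 + 305)*279)/(2415/2) - 304996/213481 = (430*279)*(2/2415) - 304996*1/213481 = 119970*(2/2415) - 304996/213481 = 15996/161 - 304996/213481 = 3365737720/34370441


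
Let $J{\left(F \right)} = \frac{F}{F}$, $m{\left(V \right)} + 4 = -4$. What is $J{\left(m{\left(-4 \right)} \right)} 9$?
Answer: $9$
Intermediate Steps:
$m{\left(V \right)} = -8$ ($m{\left(V \right)} = -4 - 4 = -8$)
$J{\left(F \right)} = 1$
$J{\left(m{\left(-4 \right)} \right)} 9 = 1 \cdot 9 = 9$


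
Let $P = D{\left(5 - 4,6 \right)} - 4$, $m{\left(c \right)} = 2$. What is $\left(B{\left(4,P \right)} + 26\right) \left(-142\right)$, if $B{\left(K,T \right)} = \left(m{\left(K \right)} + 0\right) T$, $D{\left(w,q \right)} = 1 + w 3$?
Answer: $-3692$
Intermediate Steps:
$D{\left(w,q \right)} = 1 + 3 w$
$P = 0$ ($P = \left(1 + 3 \left(5 - 4\right)\right) - 4 = \left(1 + 3 \cdot 1\right) - 4 = \left(1 + 3\right) - 4 = 4 - 4 = 0$)
$B{\left(K,T \right)} = 2 T$ ($B{\left(K,T \right)} = \left(2 + 0\right) T = 2 T$)
$\left(B{\left(4,P \right)} + 26\right) \left(-142\right) = \left(2 \cdot 0 + 26\right) \left(-142\right) = \left(0 + 26\right) \left(-142\right) = 26 \left(-142\right) = -3692$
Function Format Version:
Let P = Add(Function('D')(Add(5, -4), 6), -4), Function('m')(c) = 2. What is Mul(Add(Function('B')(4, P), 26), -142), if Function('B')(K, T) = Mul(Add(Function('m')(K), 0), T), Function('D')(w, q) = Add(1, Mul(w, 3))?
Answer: -3692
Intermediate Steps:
Function('D')(w, q) = Add(1, Mul(3, w))
P = 0 (P = Add(Add(1, Mul(3, Add(5, -4))), -4) = Add(Add(1, Mul(3, 1)), -4) = Add(Add(1, 3), -4) = Add(4, -4) = 0)
Function('B')(K, T) = Mul(2, T) (Function('B')(K, T) = Mul(Add(2, 0), T) = Mul(2, T))
Mul(Add(Function('B')(4, P), 26), -142) = Mul(Add(Mul(2, 0), 26), -142) = Mul(Add(0, 26), -142) = Mul(26, -142) = -3692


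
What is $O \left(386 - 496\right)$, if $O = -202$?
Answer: $22220$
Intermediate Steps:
$O \left(386 - 496\right) = - 202 \left(386 - 496\right) = \left(-202\right) \left(-110\right) = 22220$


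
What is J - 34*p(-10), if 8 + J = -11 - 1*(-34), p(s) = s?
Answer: 355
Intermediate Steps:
J = 15 (J = -8 + (-11 - 1*(-34)) = -8 + (-11 + 34) = -8 + 23 = 15)
J - 34*p(-10) = 15 - 34*(-10) = 15 + 340 = 355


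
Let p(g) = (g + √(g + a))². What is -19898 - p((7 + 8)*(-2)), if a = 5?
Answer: -20773 + 300*I ≈ -20773.0 + 300.0*I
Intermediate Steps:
p(g) = (g + √(5 + g))² (p(g) = (g + √(g + 5))² = (g + √(5 + g))²)
-19898 - p((7 + 8)*(-2)) = -19898 - ((7 + 8)*(-2) + √(5 + (7 + 8)*(-2)))² = -19898 - (15*(-2) + √(5 + 15*(-2)))² = -19898 - (-30 + √(5 - 30))² = -19898 - (-30 + √(-25))² = -19898 - (-30 + 5*I)²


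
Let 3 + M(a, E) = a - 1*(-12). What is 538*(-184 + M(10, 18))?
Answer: -88770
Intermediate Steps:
M(a, E) = 9 + a (M(a, E) = -3 + (a - 1*(-12)) = -3 + (a + 12) = -3 + (12 + a) = 9 + a)
538*(-184 + M(10, 18)) = 538*(-184 + (9 + 10)) = 538*(-184 + 19) = 538*(-165) = -88770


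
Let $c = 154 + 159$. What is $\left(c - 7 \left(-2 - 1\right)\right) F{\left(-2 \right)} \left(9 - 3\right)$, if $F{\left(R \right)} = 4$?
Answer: $8016$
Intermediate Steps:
$c = 313$
$\left(c - 7 \left(-2 - 1\right)\right) F{\left(-2 \right)} \left(9 - 3\right) = \left(313 - 7 \left(-2 - 1\right)\right) 4 \left(9 - 3\right) = \left(313 - -21\right) 4 \cdot 6 = \left(313 + 21\right) 24 = 334 \cdot 24 = 8016$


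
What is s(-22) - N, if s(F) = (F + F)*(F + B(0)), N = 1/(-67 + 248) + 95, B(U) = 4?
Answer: 126156/181 ≈ 696.99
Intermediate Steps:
N = 17196/181 (N = 1/181 + 95 = 17196/181 ≈ 95.005)
s(F) = 2*F*(4 + F) (s(F) = (F + F)*(F + 4) = (2*F)*(4 + F) = 2*F*(4 + F))
s(-22) - N = 2*(-22)*(4 - 22) - 1*17196/181 = 2*(-22)*(-18) - 17196/181 = 792 - 17196/181 = 126156/181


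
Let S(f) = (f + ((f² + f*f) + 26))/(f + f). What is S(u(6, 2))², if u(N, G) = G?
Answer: 81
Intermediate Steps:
S(f) = (26 + f + 2*f²)/(2*f) (S(f) = (f + ((f² + f²) + 26))/((2*f)) = (f + (2*f² + 26))*(1/(2*f)) = (f + (26 + 2*f²))*(1/(2*f)) = (26 + f + 2*f²)*(1/(2*f)) = (26 + f + 2*f²)/(2*f))
S(u(6, 2))² = (½ + 2 + 13/2)² = 9² = 81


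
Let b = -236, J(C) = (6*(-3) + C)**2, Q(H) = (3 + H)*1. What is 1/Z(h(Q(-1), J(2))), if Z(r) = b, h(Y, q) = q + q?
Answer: -1/236 ≈ -0.0042373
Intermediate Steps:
Q(H) = 3 + H
J(C) = (-18 + C)**2
h(Y, q) = 2*q
Z(r) = -236
1/Z(h(Q(-1), J(2))) = 1/(-236) = -1/236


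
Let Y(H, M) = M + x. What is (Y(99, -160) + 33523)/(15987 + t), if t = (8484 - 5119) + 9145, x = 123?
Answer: 11162/9499 ≈ 1.1751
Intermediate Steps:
Y(H, M) = 123 + M (Y(H, M) = M + 123 = 123 + M)
t = 12510 (t = 3365 + 9145 = 12510)
(Y(99, -160) + 33523)/(15987 + t) = ((123 - 160) + 33523)/(15987 + 12510) = (-37 + 33523)/28497 = 33486*(1/28497) = 11162/9499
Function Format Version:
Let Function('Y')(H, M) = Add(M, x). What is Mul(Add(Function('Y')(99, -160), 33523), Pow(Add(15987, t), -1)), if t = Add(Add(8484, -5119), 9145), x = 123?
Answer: Rational(11162, 9499) ≈ 1.1751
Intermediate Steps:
Function('Y')(H, M) = Add(123, M) (Function('Y')(H, M) = Add(M, 123) = Add(123, M))
t = 12510 (t = Add(3365, 9145) = 12510)
Mul(Add(Function('Y')(99, -160), 33523), Pow(Add(15987, t), -1)) = Mul(Add(Add(123, -160), 33523), Pow(Add(15987, 12510), -1)) = Mul(Add(-37, 33523), Pow(28497, -1)) = Mul(33486, Rational(1, 28497)) = Rational(11162, 9499)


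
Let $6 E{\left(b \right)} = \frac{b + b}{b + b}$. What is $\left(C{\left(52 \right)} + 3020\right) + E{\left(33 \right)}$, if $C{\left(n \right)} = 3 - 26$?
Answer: $\frac{17983}{6} \approx 2997.2$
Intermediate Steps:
$E{\left(b \right)} = \frac{1}{6}$ ($E{\left(b \right)} = \frac{\left(b + b\right) \frac{1}{b + b}}{6} = \frac{2 b \frac{1}{2 b}}{6} = \frac{1}{6} \cdot 1 = \frac{1}{6}$)
$C{\left(n \right)} = -23$
$\left(C{\left(52 \right)} + 3020\right) + E{\left(33 \right)} = \left(-23 + 3020\right) + \frac{1}{6} = 2997 + \frac{1}{6} = \frac{17983}{6}$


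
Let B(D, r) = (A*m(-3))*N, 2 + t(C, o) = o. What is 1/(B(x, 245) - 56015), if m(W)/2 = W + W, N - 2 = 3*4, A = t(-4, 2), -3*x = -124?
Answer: -1/56015 ≈ -1.7852e-5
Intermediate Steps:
t(C, o) = -2 + o
x = 124/3 (x = -⅓*(-124) = 124/3 ≈ 41.333)
A = 0 (A = -2 + 2 = 0)
N = 14 (N = 2 + 3*4 = 2 + 12 = 14)
m(W) = 4*W (m(W) = 2*(W + W) = 2*(2*W) = 4*W)
B(D, r) = 0 (B(D, r) = (0*(4*(-3)))*14 = (0*(-12))*14 = 0*14 = 0)
1/(B(x, 245) - 56015) = 1/(0 - 56015) = 1/(-56015) = -1/56015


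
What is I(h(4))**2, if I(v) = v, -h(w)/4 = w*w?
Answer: 4096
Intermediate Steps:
h(w) = -4*w**2 (h(w) = -4*w*w = -4*w**2)
I(h(4))**2 = (-4*4**2)**2 = (-4*16)**2 = (-64)**2 = 4096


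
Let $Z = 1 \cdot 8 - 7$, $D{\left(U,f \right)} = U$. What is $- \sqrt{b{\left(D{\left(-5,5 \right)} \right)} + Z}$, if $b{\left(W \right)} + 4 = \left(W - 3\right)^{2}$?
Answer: $- \sqrt{61} \approx -7.8102$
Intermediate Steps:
$b{\left(W \right)} = -4 + \left(-3 + W\right)^{2}$ ($b{\left(W \right)} = -4 + \left(W - 3\right)^{2} = -4 + \left(-3 + W\right)^{2}$)
$Z = 1$ ($Z = 8 - 7 = 1$)
$- \sqrt{b{\left(D{\left(-5,5 \right)} \right)} + Z} = - \sqrt{\left(-4 + \left(-3 - 5\right)^{2}\right) + 1} = - \sqrt{\left(-4 + \left(-8\right)^{2}\right) + 1} = - \sqrt{\left(-4 + 64\right) + 1} = - \sqrt{60 + 1} = - \sqrt{61}$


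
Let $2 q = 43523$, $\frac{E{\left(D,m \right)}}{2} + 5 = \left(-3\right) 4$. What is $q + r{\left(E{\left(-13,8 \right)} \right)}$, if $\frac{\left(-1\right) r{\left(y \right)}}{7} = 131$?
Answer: $\frac{41689}{2} \approx 20845.0$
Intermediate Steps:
$E{\left(D,m \right)} = -34$ ($E{\left(D,m \right)} = -10 + 2 \left(\left(-3\right) 4\right) = -10 + 2 \left(-12\right) = -10 - 24 = -34$)
$r{\left(y \right)} = -917$ ($r{\left(y \right)} = \left(-7\right) 131 = -917$)
$q = \frac{43523}{2}$ ($q = \frac{1}{2} \cdot 43523 = \frac{43523}{2} \approx 21762.0$)
$q + r{\left(E{\left(-13,8 \right)} \right)} = \frac{43523}{2} - 917 = \frac{41689}{2}$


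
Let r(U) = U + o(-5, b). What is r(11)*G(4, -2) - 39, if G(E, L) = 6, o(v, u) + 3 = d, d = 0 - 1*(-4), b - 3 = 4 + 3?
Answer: 33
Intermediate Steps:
b = 10 (b = 3 + (4 + 3) = 3 + 7 = 10)
d = 4 (d = 0 + 4 = 4)
o(v, u) = 1 (o(v, u) = -3 + 4 = 1)
r(U) = 1 + U (r(U) = U + 1 = 1 + U)
r(11)*G(4, -2) - 39 = (1 + 11)*6 - 39 = 12*6 - 39 = 72 - 39 = 33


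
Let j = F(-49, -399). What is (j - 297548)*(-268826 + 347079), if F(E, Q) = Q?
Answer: -23315246591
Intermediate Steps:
j = -399
(j - 297548)*(-268826 + 347079) = (-399 - 297548)*(-268826 + 347079) = -297947*78253 = -23315246591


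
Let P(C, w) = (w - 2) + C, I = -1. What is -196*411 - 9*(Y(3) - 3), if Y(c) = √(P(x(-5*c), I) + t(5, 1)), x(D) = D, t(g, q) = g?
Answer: -80529 - 9*I*√13 ≈ -80529.0 - 32.45*I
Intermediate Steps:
P(C, w) = -2 + C + w (P(C, w) = (-2 + w) + C = -2 + C + w)
Y(c) = √(2 - 5*c) (Y(c) = √((-2 - 5*c - 1) + 5) = √((-3 - 5*c) + 5) = √(2 - 5*c))
-196*411 - 9*(Y(3) - 3) = -196*411 - 9*(√(2 - 5*3) - 3) = -80556 - 9*(√(2 - 15) - 3) = -80556 - 9*(√(-13) - 3) = -80556 - 9*(I*√13 - 3) = -80556 - 9*(-3 + I*√13) = -80556 + (27 - 9*I*√13) = -80529 - 9*I*√13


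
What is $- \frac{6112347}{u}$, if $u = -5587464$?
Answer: $\frac{2037449}{1862488} \approx 1.0939$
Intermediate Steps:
$- \frac{6112347}{u} = - \frac{6112347}{-5587464} = \left(-6112347\right) \left(- \frac{1}{5587464}\right) = \frac{2037449}{1862488}$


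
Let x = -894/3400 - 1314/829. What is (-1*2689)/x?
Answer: 3789607700/2604363 ≈ 1455.1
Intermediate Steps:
x = -2604363/1409300 (x = -894*1/3400 - 1314*1/829 = -447/1700 - 1314/829 = -2604363/1409300 ≈ -1.8480)
(-1*2689)/x = (-1*2689)/(-2604363/1409300) = -2689*(-1409300/2604363) = 3789607700/2604363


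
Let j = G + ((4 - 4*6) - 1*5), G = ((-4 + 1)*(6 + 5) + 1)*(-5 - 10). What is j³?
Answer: 94196375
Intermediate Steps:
G = 480 (G = (-3*11 + 1)*(-15) = (-33 + 1)*(-15) = -32*(-15) = 480)
j = 455 (j = 480 + ((4 - 4*6) - 1*5) = 480 + ((4 - 24) - 5) = 480 + (-20 - 5) = 480 - 25 = 455)
j³ = 455³ = 94196375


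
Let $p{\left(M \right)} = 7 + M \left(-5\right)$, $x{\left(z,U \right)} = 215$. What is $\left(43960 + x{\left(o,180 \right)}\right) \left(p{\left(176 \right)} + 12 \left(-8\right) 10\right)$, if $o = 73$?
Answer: $-80972775$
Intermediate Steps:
$p{\left(M \right)} = 7 - 5 M$
$\left(43960 + x{\left(o,180 \right)}\right) \left(p{\left(176 \right)} + 12 \left(-8\right) 10\right) = \left(43960 + 215\right) \left(\left(7 - 880\right) + 12 \left(-8\right) 10\right) = 44175 \left(\left(7 - 880\right) - 960\right) = 44175 \left(-873 - 960\right) = 44175 \left(-1833\right) = -80972775$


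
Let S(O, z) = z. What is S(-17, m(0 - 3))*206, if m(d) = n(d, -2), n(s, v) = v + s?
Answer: -1030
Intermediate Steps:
n(s, v) = s + v
m(d) = -2 + d (m(d) = d - 2 = -2 + d)
S(-17, m(0 - 3))*206 = (-2 + (0 - 3))*206 = (-2 - 3)*206 = -5*206 = -1030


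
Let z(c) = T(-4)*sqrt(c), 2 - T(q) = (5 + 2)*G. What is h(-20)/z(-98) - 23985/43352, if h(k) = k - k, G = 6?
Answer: -23985/43352 ≈ -0.55326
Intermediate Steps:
T(q) = -40 (T(q) = 2 - (5 + 2)*6 = 2 - 7*6 = 2 - 1*42 = 2 - 42 = -40)
h(k) = 0
z(c) = -40*sqrt(c)
h(-20)/z(-98) - 23985/43352 = 0/((-280*I*sqrt(2))) - 23985/43352 = 0*(I*sqrt(2)/560) - 23985/43352 = 0 - 23985/43352 = -23985/43352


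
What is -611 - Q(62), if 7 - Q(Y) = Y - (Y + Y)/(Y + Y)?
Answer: -557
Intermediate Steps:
Q(Y) = 8 - Y (Q(Y) = 7 - (Y - (Y + Y)/(Y + Y)) = 7 - (Y - 2*Y/(2*Y)) = 7 - (Y - 2*Y*1/(2*Y)) = 7 - (Y - 1*1) = 7 - (Y - 1) = 7 - (-1 + Y) = 7 + (1 - Y) = 8 - Y)
-611 - Q(62) = -611 - (8 - 1*62) = -611 - (8 - 62) = -611 - 1*(-54) = -611 + 54 = -557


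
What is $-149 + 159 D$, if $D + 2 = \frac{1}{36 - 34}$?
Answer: $- \frac{775}{2} \approx -387.5$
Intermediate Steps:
$D = - \frac{3}{2}$ ($D = -2 + \frac{1}{36 - 34} = -2 + \frac{1}{2} = - \frac{3}{2} \approx -1.5$)
$-149 + 159 D = -149 + 159 \left(- \frac{3}{2}\right) = -149 - \frac{477}{2} = - \frac{775}{2}$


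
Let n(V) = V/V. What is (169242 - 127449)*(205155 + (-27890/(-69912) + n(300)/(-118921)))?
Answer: 11880795644361896339/1385667492 ≈ 8.5741e+9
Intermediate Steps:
n(V) = 1
(169242 - 127449)*(205155 + (-27890/(-69912) + n(300)/(-118921))) = (169242 - 127449)*(205155 + (-27890/(-69912) + 1/(-118921))) = 41793*(205155 + (-27890*(-1/69912) + 1*(-1/118921))) = 41793*(205155 + (13945/34956 - 1/118921)) = 41793*(205155 + 1658318389/4157002476) = 41793*(852831501282169/4157002476) = 11880795644361896339/1385667492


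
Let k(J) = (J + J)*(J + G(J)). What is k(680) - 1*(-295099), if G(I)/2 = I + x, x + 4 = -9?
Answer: 3034139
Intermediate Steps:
x = -13 (x = -4 - 9 = -13)
G(I) = -26 + 2*I (G(I) = 2*(I - 13) = 2*(-13 + I) = -26 + 2*I)
k(J) = 2*J*(-26 + 3*J) (k(J) = (J + J)*(J + (-26 + 2*J)) = (2*J)*(-26 + 3*J) = 2*J*(-26 + 3*J))
k(680) - 1*(-295099) = 2*680*(-26 + 3*680) - 1*(-295099) = 2*680*(-26 + 2040) + 295099 = 2*680*2014 + 295099 = 2739040 + 295099 = 3034139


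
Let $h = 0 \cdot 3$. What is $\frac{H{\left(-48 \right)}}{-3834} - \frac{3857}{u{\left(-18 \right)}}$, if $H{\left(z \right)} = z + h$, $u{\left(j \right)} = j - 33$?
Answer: $\frac{821677}{10863} \approx 75.64$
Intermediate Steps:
$h = 0$
$u{\left(j \right)} = -33 + j$ ($u{\left(j \right)} = j - 33 = -33 + j$)
$H{\left(z \right)} = z$ ($H{\left(z \right)} = z + 0 = z$)
$\frac{H{\left(-48 \right)}}{-3834} - \frac{3857}{u{\left(-18 \right)}} = - \frac{48}{-3834} - \frac{3857}{-33 - 18} = \left(-48\right) \left(- \frac{1}{3834}\right) - \frac{3857}{-51} = \frac{8}{639} - - \frac{3857}{51} = \frac{8}{639} + \frac{3857}{51} = \frac{821677}{10863}$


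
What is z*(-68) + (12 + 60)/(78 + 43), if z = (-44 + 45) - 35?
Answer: 279824/121 ≈ 2312.6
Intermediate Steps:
z = -34 (z = 1 - 35 = -34)
z*(-68) + (12 + 60)/(78 + 43) = -34*(-68) + (12 + 60)/(78 + 43) = 2312 + 72/121 = 279824/121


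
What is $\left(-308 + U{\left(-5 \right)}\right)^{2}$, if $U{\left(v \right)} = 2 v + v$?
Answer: $104329$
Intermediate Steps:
$U{\left(v \right)} = 3 v$
$\left(-308 + U{\left(-5 \right)}\right)^{2} = \left(-308 + 3 \left(-5\right)\right)^{2} = \left(-308 - 15\right)^{2} = \left(-323\right)^{2} = 104329$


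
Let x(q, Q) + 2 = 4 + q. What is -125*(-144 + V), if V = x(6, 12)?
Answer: 17000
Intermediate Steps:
x(q, Q) = 2 + q (x(q, Q) = -2 + (4 + q) = 2 + q)
V = 8 (V = 2 + 6 = 8)
-125*(-144 + V) = -125*(-144 + 8) = -125*(-136) = 17000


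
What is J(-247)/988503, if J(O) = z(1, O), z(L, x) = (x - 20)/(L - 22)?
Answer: 89/6919521 ≈ 1.2862e-5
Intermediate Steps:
z(L, x) = (-20 + x)/(-22 + L)
J(O) = 20/21 - O/21 (J(O) = (-20 + O)/(-22 + 1) = (-20 + O)/(-21) = -(-20 + O)/21 = 20/21 - O/21)
J(-247)/988503 = (20/21 - 1/21*(-247))/988503 = (20/21 + 247/21)*(1/988503) = (89/7)*(1/988503) = 89/6919521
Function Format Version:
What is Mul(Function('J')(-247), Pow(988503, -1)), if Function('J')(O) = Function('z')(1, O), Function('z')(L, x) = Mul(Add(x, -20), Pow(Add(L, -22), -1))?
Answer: Rational(89, 6919521) ≈ 1.2862e-5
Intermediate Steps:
Function('z')(L, x) = Mul(Pow(Add(-22, L), -1), Add(-20, x)) (Function('z')(L, x) = Mul(Add(-20, x), Pow(Add(-22, L), -1)) = Mul(Pow(Add(-22, L), -1), Add(-20, x)))
Function('J')(O) = Add(Rational(20, 21), Mul(Rational(-1, 21), O)) (Function('J')(O) = Mul(Pow(Add(-22, 1), -1), Add(-20, O)) = Mul(Pow(-21, -1), Add(-20, O)) = Mul(Rational(-1, 21), Add(-20, O)) = Add(Rational(20, 21), Mul(Rational(-1, 21), O)))
Mul(Function('J')(-247), Pow(988503, -1)) = Mul(Add(Rational(20, 21), Mul(Rational(-1, 21), -247)), Pow(988503, -1)) = Mul(Add(Rational(20, 21), Rational(247, 21)), Rational(1, 988503)) = Mul(Rational(89, 7), Rational(1, 988503)) = Rational(89, 6919521)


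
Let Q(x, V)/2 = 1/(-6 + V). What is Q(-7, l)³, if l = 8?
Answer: 1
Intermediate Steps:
Q(x, V) = 2/(-6 + V)
Q(-7, l)³ = (2/(-6 + 8))³ = (2/2)³ = (2*(½))³ = 1³ = 1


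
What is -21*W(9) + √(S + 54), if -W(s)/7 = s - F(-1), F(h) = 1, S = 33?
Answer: 1176 + √87 ≈ 1185.3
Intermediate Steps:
W(s) = 7 - 7*s (W(s) = -7*(s - 1*1) = -7*(s - 1) = -7*(-1 + s) = 7 - 7*s)
-21*W(9) + √(S + 54) = -21*(7 - 7*9) + √(33 + 54) = -21*(7 - 63) + √87 = -21*(-56) + √87 = 1176 + √87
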